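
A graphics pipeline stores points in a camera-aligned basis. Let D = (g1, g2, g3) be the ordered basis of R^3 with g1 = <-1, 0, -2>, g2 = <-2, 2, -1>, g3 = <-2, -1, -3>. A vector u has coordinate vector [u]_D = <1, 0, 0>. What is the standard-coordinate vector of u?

<-1, 0, -2>

By definition u = g1 + 0·g2 + 0·g3.
Summing componentwise gives <-1, 0, -2>.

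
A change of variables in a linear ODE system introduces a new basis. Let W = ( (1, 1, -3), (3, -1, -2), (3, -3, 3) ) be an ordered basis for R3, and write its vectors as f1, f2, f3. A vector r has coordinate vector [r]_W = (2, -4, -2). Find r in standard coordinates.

(-16, 12, -4)

r = M [r]_W, where M has columns f1, ..., f3.
Carrying out the matrix-vector product, r = (-16, 12, -4).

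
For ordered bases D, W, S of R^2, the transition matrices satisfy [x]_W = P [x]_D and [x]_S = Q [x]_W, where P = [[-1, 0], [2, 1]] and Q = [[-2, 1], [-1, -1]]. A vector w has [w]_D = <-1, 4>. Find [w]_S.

First [w]_W = P [w]_D = <1, 2>.
Then [w]_S = Q [w]_W = <0, -3>.

<0, -3>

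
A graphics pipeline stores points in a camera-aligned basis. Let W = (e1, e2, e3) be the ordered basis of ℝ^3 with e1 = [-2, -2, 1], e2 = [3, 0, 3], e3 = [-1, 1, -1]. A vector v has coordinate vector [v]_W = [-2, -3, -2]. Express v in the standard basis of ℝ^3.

By definition v = -2e1 - 3e2 - 2e3.
Summing componentwise gives [-3, 2, -9].

[-3, 2, -9]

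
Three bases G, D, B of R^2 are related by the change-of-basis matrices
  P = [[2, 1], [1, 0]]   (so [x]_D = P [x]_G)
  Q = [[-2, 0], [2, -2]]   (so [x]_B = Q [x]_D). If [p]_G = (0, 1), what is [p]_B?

(-2, 2)

First [p]_D = P [p]_G = (1, 0).
Then [p]_B = Q [p]_D = (-2, 2).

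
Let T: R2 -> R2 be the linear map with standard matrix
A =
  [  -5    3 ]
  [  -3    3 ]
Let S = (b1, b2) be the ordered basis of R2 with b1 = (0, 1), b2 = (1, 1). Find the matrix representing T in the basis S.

The j-th column of [T]_S is [T(bj)]_S.
T(b1) = A b1 = (3, 3) = 0·b1 + 3b2, so column 1 is (0, 3).
Repeating for b2 and assembling the columns gives [[0, 2], [3, -2]].

[[0, 2], [3, -2]]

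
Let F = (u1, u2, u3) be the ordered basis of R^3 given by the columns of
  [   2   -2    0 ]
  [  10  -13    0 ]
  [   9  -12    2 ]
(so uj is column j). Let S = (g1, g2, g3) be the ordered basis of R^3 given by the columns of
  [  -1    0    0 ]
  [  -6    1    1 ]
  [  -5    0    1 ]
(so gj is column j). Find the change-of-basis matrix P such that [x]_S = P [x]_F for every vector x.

Take x = uj: its F-coordinates are the j-th standard unit vector, so P e_j — column j of P — equals [uj]_S.
u1 = -2g1 - g2 - g3, giving column 1 = <-2, -1, -1>; repeating for each j gives P = [[-2, 2, 0], [-1, 1, -2], [-1, -2, 2]].

[[-2, 2, 0], [-1, 1, -2], [-1, -2, 2]]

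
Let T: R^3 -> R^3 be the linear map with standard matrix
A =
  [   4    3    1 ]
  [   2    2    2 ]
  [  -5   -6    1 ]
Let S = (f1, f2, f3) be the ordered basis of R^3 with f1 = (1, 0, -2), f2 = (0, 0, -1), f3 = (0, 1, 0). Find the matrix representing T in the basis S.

[[2, -1, 3], [3, 3, 0], [-2, -2, 2]]

Let P have columns f1, ..., f3. Then [T]_S = P^(-1) A P.
Here det P = 1, so P^(-1) is integer; computing A P first and then P^(-1)(A P) gives [[2, -1, 3], [3, 3, 0], [-2, -2, 2]].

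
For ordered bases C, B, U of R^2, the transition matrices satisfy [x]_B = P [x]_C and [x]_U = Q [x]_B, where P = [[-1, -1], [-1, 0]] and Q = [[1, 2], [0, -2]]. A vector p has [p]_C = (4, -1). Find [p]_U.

Composing the changes, [p]_U = Q P [p]_C.
Q P = [[-3, -1], [2, 0]]; applying this to (4, -1) gives (-11, 8).

(-11, 8)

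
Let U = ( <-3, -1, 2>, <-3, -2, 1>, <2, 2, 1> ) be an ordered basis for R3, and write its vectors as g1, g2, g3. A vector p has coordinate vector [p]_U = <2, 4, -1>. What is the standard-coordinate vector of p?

<-20, -12, 7>

By definition p = 2g1 + 4g2 - g3.
Summing componentwise gives <-20, -12, 7>.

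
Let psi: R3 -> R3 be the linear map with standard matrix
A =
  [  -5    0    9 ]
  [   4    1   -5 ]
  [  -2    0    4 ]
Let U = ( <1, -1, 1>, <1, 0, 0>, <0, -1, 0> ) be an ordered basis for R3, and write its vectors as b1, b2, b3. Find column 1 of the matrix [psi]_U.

Column 1 of [psi]_U is the U-coordinate vector of psi(b1).
In standard coordinates psi(b1) = A b1 = <4, -2, 2>.
Converting to U: <4, -2, 2> = 2b1 + 2b2 + 0·b3, so the coordinate vector is <2, 2, 0>.

<2, 2, 0>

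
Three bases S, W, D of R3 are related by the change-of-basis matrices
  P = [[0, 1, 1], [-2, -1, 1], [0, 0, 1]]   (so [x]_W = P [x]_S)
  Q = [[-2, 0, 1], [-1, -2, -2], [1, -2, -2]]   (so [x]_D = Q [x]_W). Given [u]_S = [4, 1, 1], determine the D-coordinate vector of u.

[-3, 12, 16]

First [u]_W = P [u]_S = [2, -8, 1].
Then [u]_D = Q [u]_W = [-3, 12, 16].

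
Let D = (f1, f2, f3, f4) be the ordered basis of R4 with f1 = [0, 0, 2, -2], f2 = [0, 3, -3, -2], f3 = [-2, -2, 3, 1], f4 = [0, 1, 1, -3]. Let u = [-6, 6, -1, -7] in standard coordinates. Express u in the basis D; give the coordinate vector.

[1, 4, 3, 0]

[u]_D is the unique c with M c = u, where M has columns f1, ..., f4.
Gaussian elimination on [M | u] yields c = (1, 4, 3, 0).
Check: f1 + 4f2 + 3f3 + 0·f4 = [-6, 6, -1, -7].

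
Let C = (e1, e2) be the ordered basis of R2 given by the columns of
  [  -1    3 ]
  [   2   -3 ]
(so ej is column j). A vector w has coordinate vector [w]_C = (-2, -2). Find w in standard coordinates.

By definition w = -2e1 - 2e2.
Summing componentwise gives (-4, 2).

(-4, 2)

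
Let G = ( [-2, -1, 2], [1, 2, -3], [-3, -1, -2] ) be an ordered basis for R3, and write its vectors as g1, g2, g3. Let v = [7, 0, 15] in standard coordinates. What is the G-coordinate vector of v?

[v]_G is the unique c with M c = v, where M has columns g1, ..., g3.
Gaussian elimination on [M | v] yields c = (2, -1, -4).
Check: 2g1 - g2 - 4g3 = [7, 0, 15].

[2, -1, -4]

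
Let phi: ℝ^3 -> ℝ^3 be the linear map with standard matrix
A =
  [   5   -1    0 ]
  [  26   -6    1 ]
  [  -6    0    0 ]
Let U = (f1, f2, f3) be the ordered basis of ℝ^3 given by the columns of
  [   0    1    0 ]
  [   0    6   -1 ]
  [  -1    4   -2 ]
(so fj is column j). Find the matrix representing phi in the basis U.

With P the matrix whose columns are f1, ..., f3, [phi]_U = P^(-1) A P.
Column by column: phi(f1) = A f1 = [0, -1, 0]; its U-coordinates [-2, 0, 1] give column 1.
Continuing for each basis vector yields [phi]_U = [[-2, 2, 0], [0, -1, 1], [1, 0, 2]].

[[-2, 2, 0], [0, -1, 1], [1, 0, 2]]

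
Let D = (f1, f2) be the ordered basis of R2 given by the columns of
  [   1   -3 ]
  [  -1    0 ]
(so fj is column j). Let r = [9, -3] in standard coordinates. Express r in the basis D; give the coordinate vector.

[r]_D is the unique c with M c = r, where M has columns f1, f2.
System: c_1 - 3c_2 = 9, -c_1 + 0c_2 = -3; solving gives c_1 = 3, c_2 = -2.
Check: 3f1 - 2f2 = [9, -3].

[3, -2]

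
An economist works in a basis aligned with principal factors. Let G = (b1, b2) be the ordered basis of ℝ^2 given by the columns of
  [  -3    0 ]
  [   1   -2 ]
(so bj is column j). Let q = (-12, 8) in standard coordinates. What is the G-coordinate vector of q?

(4, -2)

Write q = c_1 b1 + c_2 b2 and solve for the c_i.
System: -3c_1 + 0c_2 = -12, c_1 - 2c_2 = 8; solving gives c_1 = 4, c_2 = -2.
Check: 4b1 - 2b2 = (-12, 8).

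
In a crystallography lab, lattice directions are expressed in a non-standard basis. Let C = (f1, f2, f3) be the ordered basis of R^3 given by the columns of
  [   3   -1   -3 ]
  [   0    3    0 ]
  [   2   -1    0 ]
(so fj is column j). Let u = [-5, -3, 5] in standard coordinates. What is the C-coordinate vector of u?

[u]_C is the unique c with M c = u, where M has columns f1, ..., f3.
Solving this 3x3 system gives c = (2, -1, 4).
Check: 2f1 - f2 + 4f3 = [-5, -3, 5].

[2, -1, 4]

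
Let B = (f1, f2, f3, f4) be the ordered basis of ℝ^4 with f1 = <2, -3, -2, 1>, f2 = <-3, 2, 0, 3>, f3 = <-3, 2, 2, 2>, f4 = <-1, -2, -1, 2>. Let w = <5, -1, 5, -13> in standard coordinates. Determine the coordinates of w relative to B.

<-3, -4, 0, 1>

Write w = c_1 f1 + ... + c_4 f4 and solve for the c_i.
Solving this 4x4 system gives c = (-3, -4, 0, 1).
Check: -3f1 - 4f2 + 0·f3 + f4 = <5, -1, 5, -13>.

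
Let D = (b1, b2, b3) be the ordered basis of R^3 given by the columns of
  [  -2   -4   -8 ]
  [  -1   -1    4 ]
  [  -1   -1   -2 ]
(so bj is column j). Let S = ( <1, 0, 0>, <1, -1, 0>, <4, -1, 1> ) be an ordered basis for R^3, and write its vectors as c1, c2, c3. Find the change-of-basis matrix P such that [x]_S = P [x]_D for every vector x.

[[0, -2, 2], [2, 2, -2], [-1, -1, -2]]

Let M have columns bj and N have columns cj. Then for every x, N [x]_S = x = M [x]_D, so P = N^(-1) M.
Since det N = -1, N^(-1) has integer entries; multiplying gives P = [[0, -2, 2], [2, 2, -2], [-1, -1, -2]].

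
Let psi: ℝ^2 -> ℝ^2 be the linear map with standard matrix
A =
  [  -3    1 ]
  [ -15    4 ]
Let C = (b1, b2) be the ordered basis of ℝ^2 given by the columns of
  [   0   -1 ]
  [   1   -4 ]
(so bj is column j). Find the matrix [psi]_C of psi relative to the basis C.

With P the matrix whose columns are b1, b2, [psi]_C = P^(-1) A P.
Column by column: psi(b1) = A b1 = (1, 4); its C-coordinates (0, -1) give column 1.
Continuing for each basis vector yields [psi]_C = [[0, 3], [-1, 1]].

[[0, 3], [-1, 1]]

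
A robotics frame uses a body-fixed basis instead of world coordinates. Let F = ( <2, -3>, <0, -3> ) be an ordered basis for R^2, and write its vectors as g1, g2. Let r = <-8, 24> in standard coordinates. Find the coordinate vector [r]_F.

[r]_F is the unique c with M c = r, where M has columns g1, g2.
System: 2c_1 + 0c_2 = -8, -3c_1 - 3c_2 = 24; solving gives c_1 = -4, c_2 = -4.
Check: -4g1 - 4g2 = <-8, 24>.

<-4, -4>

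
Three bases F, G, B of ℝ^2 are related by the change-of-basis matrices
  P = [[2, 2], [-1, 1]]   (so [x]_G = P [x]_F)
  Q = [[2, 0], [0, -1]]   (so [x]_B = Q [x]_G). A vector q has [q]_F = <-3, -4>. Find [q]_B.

<-28, 1>

Apply P to get G-coordinates <-14, -1>, then Q to get B-coordinates.
The result is [q]_B = <-28, 1>.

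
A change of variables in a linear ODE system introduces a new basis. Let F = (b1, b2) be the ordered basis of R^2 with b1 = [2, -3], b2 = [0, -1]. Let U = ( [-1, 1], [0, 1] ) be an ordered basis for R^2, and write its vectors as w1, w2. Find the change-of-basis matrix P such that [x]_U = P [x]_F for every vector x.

Column j of P is [bj]_U, since P maps F-coordinates to U-coordinates.
Expressing b1 in U: b1 = -2w1 - w2, so column 1 of P is [-2, -1].
Doing the same for each bj gives P = [[-2, 0], [-1, -1]].

[[-2, 0], [-1, -1]]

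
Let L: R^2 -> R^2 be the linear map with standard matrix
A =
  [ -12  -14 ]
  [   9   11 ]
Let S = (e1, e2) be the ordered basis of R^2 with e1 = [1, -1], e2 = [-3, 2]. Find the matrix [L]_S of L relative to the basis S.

Let P have columns e1, e2. Then [L]_S = P^(-1) A P.
Here det P = -1, so P^(-1) is integer; computing A P first and then P^(-1)(A P) gives [[2, -1], [0, -3]].

[[2, -1], [0, -3]]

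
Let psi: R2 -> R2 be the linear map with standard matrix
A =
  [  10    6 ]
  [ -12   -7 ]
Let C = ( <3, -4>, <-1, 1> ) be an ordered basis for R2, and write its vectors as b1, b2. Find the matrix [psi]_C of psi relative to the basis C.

Let P have columns b1, b2. Then [psi]_C = P^(-1) A P.
Here det P = -1, so P^(-1) is integer; computing A P first and then P^(-1)(A P) gives [[2, -1], [0, 1]].

[[2, -1], [0, 1]]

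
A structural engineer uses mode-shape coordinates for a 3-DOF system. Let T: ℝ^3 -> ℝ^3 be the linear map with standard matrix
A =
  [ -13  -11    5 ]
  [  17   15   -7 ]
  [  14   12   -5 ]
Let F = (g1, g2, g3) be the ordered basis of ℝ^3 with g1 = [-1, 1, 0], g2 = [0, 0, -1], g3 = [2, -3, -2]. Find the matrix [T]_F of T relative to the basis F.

The j-th column of [T]_F is [T(gj)]_F.
T(g1) = A g1 = [2, -2, -2] = -2g1 + 2g2 + 0·g3, so column 1 is [-2, 2, 0].
Repeating for g2, g3 and assembling the columns gives [[-2, 1, 3], [2, -1, -2], [0, -2, 0]].

[[-2, 1, 3], [2, -1, -2], [0, -2, 0]]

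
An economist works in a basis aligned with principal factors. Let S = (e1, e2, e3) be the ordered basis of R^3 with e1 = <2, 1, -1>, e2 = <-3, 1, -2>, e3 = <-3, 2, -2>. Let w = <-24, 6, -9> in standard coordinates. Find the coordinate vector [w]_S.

<-3, 3, 3>

[w]_S is the unique c with M c = w, where M has columns e1, ..., e3.
Gaussian elimination on [M | w] yields c = (-3, 3, 3).
Check: -3e1 + 3e2 + 3e3 = <-24, 6, -9>.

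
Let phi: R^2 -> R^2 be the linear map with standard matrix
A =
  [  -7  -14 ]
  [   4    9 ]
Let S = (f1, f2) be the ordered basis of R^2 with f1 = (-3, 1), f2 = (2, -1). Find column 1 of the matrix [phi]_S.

(-1, 2)

Compute phi(f1) = A f1 = (7, -3) in standard coordinates.
Then write this in S-coordinates: solve for y in y_1 f1 + y_2 f2 = (7, -3).
This gives y = (-1, 2), which is column 1 of [phi]_S.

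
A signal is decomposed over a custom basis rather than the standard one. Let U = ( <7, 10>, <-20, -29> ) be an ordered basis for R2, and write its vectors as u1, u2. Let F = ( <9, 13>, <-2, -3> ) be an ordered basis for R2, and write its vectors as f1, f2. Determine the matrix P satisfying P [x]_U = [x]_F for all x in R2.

Let M have columns uj and N have columns fj. Then for every x, N [x]_F = x = M [x]_U, so P = N^(-1) M.
Since det N = -1, N^(-1) has integer entries; multiplying gives P = [[1, -2], [1, 1]].

[[1, -2], [1, 1]]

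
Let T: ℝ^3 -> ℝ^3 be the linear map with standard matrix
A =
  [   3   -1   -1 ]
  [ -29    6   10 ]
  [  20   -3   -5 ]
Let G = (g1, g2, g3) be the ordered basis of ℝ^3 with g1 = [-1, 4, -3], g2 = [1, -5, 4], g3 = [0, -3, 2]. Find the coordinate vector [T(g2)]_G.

[-1, 3, 0]

Compute T(g2) = A g2 = [4, -19, 15] in standard coordinates.
Then write this in G-coordinates: solve for y in y_1 g1 + ... + y_3 g3 = [4, -19, 15].
This gives y = [-1, 3, 0], which is column 2 of [T]_G.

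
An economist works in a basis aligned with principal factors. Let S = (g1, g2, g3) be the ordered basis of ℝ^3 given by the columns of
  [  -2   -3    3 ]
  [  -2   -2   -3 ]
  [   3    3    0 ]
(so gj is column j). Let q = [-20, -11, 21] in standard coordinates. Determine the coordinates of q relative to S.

[4, 3, -1]

Write q = c_1 g1 + ... + c_3 g3 and solve for the c_i.
Row-reducing the augmented matrix [M | q] gives c = (4, 3, -1).
Check: 4g1 + 3g2 - g3 = [-20, -11, 21].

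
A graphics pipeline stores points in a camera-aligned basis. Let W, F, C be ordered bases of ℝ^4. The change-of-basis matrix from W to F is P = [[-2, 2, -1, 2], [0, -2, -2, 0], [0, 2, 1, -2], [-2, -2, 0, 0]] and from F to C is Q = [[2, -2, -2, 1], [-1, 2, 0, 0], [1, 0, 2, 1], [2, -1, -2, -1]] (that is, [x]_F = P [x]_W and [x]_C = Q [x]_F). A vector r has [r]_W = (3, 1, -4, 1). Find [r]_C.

First [r]_F = P [r]_W = (2, 6, -4, -8).
Then [r]_C = Q [r]_F = (-8, 10, -14, 14).

(-8, 10, -14, 14)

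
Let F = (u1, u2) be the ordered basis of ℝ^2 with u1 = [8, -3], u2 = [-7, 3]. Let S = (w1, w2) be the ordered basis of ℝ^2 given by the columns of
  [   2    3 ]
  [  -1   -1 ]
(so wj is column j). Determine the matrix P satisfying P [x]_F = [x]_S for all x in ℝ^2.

Let M have columns uj and N have columns wj. Then for every x, N [x]_S = x = M [x]_F, so P = N^(-1) M.
Since det N = 1, N^(-1) has integer entries; multiplying gives P = [[1, -2], [2, -1]].

[[1, -2], [2, -1]]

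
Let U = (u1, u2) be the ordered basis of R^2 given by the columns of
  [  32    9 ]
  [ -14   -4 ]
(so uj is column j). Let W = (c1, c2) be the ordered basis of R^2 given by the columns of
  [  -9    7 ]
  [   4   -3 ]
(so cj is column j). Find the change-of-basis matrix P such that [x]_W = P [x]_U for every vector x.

Column j of P is [uj]_W, since P maps U-coordinates to W-coordinates.
Expressing u1 in W: u1 = -2c1 + 2c2, so column 1 of P is (-2, 2).
Doing the same for each uj gives P = [[-2, -1], [2, 0]].

[[-2, -1], [2, 0]]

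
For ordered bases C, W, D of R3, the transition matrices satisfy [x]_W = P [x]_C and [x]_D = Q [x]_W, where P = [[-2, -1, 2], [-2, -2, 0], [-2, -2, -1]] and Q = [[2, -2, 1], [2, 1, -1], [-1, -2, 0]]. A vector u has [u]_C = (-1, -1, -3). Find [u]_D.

(-7, -9, -5)

Composing the changes, [u]_D = Q P [u]_C.
Q P = [[-2, 0, 3], [-4, -2, 5], [6, 5, -2]]; applying this to (-1, -1, -3) gives (-7, -9, -5).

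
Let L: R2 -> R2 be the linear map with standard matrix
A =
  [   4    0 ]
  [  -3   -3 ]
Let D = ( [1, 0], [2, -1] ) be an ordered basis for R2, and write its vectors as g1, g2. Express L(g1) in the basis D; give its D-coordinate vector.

Compute L(g1) = A g1 = [4, -3] in standard coordinates.
Then write this in D-coordinates: solve for y in y_1 g1 + y_2 g2 = [4, -3].
This gives y = [-2, 3], which is column 1 of [L]_D.

[-2, 3]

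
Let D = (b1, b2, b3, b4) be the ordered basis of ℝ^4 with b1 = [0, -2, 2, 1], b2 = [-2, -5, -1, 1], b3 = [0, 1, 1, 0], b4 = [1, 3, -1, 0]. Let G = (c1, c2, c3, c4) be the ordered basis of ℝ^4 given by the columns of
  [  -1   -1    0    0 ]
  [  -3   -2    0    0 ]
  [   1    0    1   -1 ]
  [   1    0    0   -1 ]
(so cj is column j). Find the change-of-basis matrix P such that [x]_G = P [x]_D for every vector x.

[[2, 1, -1, -1], [-2, 1, 1, 0], [1, -2, 1, -1], [1, 0, -1, -1]]

Column j of P is [bj]_G, since P maps D-coordinates to G-coordinates.
Expressing b1 in G: b1 = 2c1 - 2c2 + c3 + c4, so column 1 of P is [2, -2, 1, 1].
Doing the same for each bj gives P = [[2, 1, -1, -1], [-2, 1, 1, 0], [1, -2, 1, -1], [1, 0, -1, -1]].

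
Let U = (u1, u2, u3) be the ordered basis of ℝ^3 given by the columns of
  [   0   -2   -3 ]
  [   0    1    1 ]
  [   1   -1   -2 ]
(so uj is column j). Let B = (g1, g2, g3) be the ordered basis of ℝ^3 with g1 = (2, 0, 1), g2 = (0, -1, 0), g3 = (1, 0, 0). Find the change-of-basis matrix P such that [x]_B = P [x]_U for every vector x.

Let M have columns uj and N have columns gj. Then for every x, N [x]_B = x = M [x]_U, so P = N^(-1) M.
Since det N = 1, N^(-1) has integer entries; multiplying gives P = [[1, -1, -2], [0, -1, -1], [-2, 0, 1]].

[[1, -1, -2], [0, -1, -1], [-2, 0, 1]]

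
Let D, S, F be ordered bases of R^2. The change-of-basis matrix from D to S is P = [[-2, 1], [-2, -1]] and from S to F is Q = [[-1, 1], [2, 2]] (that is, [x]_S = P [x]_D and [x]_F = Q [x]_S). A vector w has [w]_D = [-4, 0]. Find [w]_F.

[0, 32]

Apply P to get S-coordinates [8, 8], then Q to get F-coordinates.
The result is [w]_F = [0, 32].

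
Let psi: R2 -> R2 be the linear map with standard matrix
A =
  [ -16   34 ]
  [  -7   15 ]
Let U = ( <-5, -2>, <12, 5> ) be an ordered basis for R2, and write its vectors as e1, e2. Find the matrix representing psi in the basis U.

[[0, 2], [1, -1]]

With P the matrix whose columns are e1, e2, [psi]_U = P^(-1) A P.
Column by column: psi(e1) = A e1 = <12, 5>; its U-coordinates <0, 1> give column 1.
Continuing for each basis vector yields [psi]_U = [[0, 2], [1, -1]].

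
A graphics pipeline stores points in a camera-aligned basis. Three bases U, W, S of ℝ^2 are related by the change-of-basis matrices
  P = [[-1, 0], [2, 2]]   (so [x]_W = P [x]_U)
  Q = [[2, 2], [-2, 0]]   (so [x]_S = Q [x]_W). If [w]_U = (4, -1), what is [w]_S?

Apply P to get W-coordinates (-4, 6), then Q to get S-coordinates.
The result is [w]_S = (4, 8).

(4, 8)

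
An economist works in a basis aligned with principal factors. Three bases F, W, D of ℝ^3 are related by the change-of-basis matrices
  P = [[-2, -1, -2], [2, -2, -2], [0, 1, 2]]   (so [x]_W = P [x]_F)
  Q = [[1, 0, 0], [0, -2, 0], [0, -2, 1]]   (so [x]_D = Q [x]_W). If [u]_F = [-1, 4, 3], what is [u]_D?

[-8, 32, 42]

Apply P to get W-coordinates [-8, -16, 10], then Q to get D-coordinates.
The result is [u]_D = [-8, 32, 42].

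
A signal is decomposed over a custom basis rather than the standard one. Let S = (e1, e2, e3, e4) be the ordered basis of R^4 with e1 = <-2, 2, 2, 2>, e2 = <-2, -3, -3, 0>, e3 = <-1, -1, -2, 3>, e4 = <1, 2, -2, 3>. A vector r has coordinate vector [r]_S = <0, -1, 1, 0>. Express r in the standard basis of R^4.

The coordinates say r = 0·e1 - e2 + e3 + 0·e4; adding the scaled basis vectors gives <1, 2, 1, 3>.

<1, 2, 1, 3>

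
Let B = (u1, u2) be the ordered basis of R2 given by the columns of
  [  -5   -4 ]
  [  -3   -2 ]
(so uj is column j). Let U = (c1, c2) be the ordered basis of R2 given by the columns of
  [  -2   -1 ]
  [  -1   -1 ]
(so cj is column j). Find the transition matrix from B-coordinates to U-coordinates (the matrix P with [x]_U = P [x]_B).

[[2, 2], [1, 0]]

Column j of P is [uj]_U, since P maps B-coordinates to U-coordinates.
Expressing u1 in U: u1 = 2c1 + c2, so column 1 of P is <2, 1>.
Doing the same for each uj gives P = [[2, 2], [1, 0]].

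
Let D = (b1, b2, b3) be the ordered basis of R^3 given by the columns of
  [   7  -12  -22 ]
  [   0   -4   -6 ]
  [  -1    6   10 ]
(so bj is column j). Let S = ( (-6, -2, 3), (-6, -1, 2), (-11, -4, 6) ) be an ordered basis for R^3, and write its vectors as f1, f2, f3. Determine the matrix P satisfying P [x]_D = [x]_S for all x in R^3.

Let M have columns bj and N have columns fj. Then for every x, N [x]_S = x = M [x]_D, so P = N^(-1) M.
Since det N = -1, N^(-1) has integer entries; multiplying gives P = [[-1, 2, -2], [-2, 0, 2], [1, 0, 2]].

[[-1, 2, -2], [-2, 0, 2], [1, 0, 2]]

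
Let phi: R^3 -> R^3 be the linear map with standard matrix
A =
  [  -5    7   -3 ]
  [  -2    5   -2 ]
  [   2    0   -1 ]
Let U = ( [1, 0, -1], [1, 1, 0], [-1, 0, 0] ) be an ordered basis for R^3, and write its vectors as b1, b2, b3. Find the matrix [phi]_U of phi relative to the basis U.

With P the matrix whose columns are b1, ..., b3, [phi]_U = P^(-1) A P.
Column by column: phi(b1) = A b1 = [-2, 0, 3]; its U-coordinates [-3, 0, -1] give column 1.
Continuing for each basis vector yields [phi]_U = [[-3, -2, 2], [0, 3, 2], [-1, -1, -1]].

[[-3, -2, 2], [0, 3, 2], [-1, -1, -1]]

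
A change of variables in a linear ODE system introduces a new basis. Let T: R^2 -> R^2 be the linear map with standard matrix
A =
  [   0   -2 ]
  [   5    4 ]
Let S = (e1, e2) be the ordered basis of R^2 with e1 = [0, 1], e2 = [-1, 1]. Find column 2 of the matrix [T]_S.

[-3, 2]

Column 2 of [T]_S is the S-coordinate vector of T(e2).
In standard coordinates T(e2) = A e2 = [-2, -1].
Converting to S: [-2, -1] = -3e1 + 2e2, so the coordinate vector is [-3, 2].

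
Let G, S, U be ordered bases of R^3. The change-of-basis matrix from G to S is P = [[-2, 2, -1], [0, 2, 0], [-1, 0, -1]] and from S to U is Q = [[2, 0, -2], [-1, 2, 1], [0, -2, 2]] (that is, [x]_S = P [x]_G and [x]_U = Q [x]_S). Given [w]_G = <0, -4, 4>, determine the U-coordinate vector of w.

<-16, -8, 8>

First [w]_S = P [w]_G = <-12, -8, -4>.
Then [w]_U = Q [w]_S = <-16, -8, 8>.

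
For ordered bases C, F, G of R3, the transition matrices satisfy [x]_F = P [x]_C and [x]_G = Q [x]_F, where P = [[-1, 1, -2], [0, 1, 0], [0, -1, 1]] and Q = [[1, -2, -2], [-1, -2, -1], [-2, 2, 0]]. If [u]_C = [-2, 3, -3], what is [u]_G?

[17, -11, -16]

Apply P to get F-coordinates [11, 3, -6], then Q to get G-coordinates.
The result is [u]_G = [17, -11, -16].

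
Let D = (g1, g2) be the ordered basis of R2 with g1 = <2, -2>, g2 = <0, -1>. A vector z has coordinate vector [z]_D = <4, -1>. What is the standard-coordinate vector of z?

The coordinates say z = 4g1 - g2; adding the scaled basis vectors gives <8, -7>.

<8, -7>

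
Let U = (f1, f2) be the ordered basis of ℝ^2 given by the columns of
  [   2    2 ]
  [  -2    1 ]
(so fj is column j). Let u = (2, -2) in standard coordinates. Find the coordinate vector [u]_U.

(1, 0)

We seek scalars with c_1 f1 + c_2 f2 = u; equivalently solve M c = u where the columns of M are f1, f2.
System: 2c_1 + 2c_2 = 2, -2c_1 + c_2 = -2; solving gives c_1 = 1, c_2 = 0.
Check: f1 + 0·f2 = (2, -2).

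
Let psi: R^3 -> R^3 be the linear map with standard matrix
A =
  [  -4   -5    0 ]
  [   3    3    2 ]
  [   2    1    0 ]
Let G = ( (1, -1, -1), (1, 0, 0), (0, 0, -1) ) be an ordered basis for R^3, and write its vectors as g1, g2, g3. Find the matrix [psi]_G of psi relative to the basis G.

[[2, -3, 2], [-1, -1, -2], [-3, 1, -2]]

Let P have columns g1, ..., g3. Then [psi]_G = P^(-1) A P.
Here det P = -1, so P^(-1) is integer; computing A P first and then P^(-1)(A P) gives [[2, -3, 2], [-1, -1, -2], [-3, 1, -2]].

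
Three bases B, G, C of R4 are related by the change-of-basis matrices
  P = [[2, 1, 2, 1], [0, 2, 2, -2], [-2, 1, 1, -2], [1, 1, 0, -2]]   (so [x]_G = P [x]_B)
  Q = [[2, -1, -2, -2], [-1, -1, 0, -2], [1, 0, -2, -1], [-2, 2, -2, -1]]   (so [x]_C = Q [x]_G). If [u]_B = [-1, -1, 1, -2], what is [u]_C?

[-26, -5, -17, 0]

Composing the changes, [u]_C = Q P [u]_B.
Q P = [[6, -4, 0, 12], [-4, -5, -4, 5], [5, -2, 0, 7], [-1, -1, -2, 0]]; applying this to [-1, -1, 1, -2] gives [-26, -5, -17, 0].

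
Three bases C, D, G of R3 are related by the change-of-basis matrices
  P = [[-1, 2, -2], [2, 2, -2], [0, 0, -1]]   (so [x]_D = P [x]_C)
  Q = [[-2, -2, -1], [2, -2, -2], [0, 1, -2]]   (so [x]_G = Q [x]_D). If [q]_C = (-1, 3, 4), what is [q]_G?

Composing the changes, [q]_G = Q P [q]_C.
Q P = [[-2, -8, 9], [-6, 0, 2], [2, 2, 0]]; applying this to (-1, 3, 4) gives (14, 14, 4).

(14, 14, 4)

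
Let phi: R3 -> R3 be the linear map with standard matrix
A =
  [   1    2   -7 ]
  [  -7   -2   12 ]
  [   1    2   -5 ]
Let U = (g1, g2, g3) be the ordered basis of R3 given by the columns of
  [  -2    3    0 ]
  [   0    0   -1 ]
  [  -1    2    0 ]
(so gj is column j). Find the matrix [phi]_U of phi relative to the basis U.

With P the matrix whose columns are g1, ..., g3, [phi]_U = P^(-1) A P.
Column by column: phi(g1) = A g1 = (5, 2, 3); its U-coordinates (-1, 1, -2) give column 1.
Continuing for each basis vector yields [phi]_U = [[-1, 1, -2], [1, -3, -2], [-2, -3, -2]].

[[-1, 1, -2], [1, -3, -2], [-2, -3, -2]]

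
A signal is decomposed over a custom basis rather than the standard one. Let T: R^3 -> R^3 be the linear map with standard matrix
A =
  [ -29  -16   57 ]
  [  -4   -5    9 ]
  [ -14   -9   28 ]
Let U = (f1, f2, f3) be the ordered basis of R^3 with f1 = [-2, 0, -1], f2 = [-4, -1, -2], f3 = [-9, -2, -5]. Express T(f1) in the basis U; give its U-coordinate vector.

Compute T(f1) = A f1 = [1, -1, 0] in standard coordinates.
Then write this in U-coordinates: solve for y in y_1 f1 + ... + y_3 f3 = [1, -1, 0].
This gives y = [-3, -1, 1], which is column 1 of [T]_U.

[-3, -1, 1]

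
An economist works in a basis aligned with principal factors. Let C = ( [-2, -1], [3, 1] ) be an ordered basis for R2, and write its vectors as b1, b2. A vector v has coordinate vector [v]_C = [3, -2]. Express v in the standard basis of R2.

[-12, -5]

By definition v = 3b1 - 2b2.
Summing componentwise gives [-12, -5].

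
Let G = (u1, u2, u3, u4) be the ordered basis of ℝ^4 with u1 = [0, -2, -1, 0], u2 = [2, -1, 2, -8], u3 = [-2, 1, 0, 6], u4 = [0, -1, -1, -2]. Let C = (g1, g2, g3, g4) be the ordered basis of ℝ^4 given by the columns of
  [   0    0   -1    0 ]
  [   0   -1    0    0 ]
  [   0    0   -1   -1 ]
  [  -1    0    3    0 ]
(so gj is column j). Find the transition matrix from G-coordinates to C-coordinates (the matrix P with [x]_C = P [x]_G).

Column j of P is [uj]_C, since P maps G-coordinates to C-coordinates.
Expressing u1 in C: u1 = 0·g1 + 2g2 + 0·g3 + g4, so column 1 of P is [0, 2, 0, 1].
Doing the same for each uj gives P = [[0, 2, 0, 2], [2, 1, -1, 1], [0, -2, 2, 0], [1, 0, -2, 1]].

[[0, 2, 0, 2], [2, 1, -1, 1], [0, -2, 2, 0], [1, 0, -2, 1]]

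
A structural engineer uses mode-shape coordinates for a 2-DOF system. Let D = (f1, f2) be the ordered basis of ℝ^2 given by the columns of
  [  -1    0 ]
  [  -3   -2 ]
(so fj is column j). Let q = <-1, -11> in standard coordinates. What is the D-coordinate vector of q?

[q]_D is the unique c with M c = q, where M has columns f1, f2.
System: -c_1 + 0c_2 = -1, -3c_1 - 2c_2 = -11; solving gives c_1 = 1, c_2 = 4.
Check: f1 + 4f2 = <-1, -11>.

<1, 4>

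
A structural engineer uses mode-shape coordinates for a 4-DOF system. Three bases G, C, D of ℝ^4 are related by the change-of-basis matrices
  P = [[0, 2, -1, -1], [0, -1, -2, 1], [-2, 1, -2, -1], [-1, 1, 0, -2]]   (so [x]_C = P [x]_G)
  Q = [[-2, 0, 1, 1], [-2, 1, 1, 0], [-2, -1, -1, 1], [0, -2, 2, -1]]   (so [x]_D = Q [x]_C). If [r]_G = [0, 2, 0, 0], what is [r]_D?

Apply P to get C-coordinates [4, -2, 2, 2], then Q to get D-coordinates.
The result is [r]_D = [-4, -8, -6, 6].

[-4, -8, -6, 6]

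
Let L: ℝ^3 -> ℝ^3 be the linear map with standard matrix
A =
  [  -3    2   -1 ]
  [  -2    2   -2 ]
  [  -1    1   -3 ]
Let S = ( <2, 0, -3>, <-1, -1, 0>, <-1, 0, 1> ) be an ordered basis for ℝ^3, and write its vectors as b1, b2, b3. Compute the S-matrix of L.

[[-2, -1, 0], [-2, 0, 0], [1, -3, -2]]

With P the matrix whose columns are b1, ..., b3, [L]_S = P^(-1) A P.
Column by column: L(b1) = A b1 = <-3, 2, 7>; its S-coordinates <-2, -2, 1> give column 1.
Continuing for each basis vector yields [L]_S = [[-2, -1, 0], [-2, 0, 0], [1, -3, -2]].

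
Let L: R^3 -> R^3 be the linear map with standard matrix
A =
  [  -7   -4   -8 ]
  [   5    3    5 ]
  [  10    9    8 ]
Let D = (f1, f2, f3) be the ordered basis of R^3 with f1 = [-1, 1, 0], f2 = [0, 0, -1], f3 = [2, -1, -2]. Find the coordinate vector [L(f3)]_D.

Column 3 of [L]_D is the D-coordinate vector of L(f3).
In standard coordinates L(f3) = A f3 = [6, -3, -5].
Converting to D: [6, -3, -5] = 0·f1 - f2 + 3f3, so the coordinate vector is [0, -1, 3].

[0, -1, 3]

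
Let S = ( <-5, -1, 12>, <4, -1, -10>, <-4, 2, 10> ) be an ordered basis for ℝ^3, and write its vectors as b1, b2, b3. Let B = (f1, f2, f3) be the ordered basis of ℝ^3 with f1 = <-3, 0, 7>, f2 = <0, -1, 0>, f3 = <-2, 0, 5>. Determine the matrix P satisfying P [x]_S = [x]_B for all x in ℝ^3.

[[1, 0, 0], [1, 1, -2], [1, -2, 2]]

Column j of P is [bj]_B, since P maps S-coordinates to B-coordinates.
Expressing b1 in B: b1 = f1 + f2 + f3, so column 1 of P is <1, 1, 1>.
Doing the same for each bj gives P = [[1, 0, 0], [1, 1, -2], [1, -2, 2]].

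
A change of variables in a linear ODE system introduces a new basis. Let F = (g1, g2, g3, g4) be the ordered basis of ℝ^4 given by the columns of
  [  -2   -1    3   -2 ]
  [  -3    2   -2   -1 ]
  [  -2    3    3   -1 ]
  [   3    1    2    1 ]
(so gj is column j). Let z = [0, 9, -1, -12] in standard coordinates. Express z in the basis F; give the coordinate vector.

[-4, -1, -1, 3]

Write z = c_1 g1 + ... + c_4 g4 and solve for the c_i.
Gaussian elimination on [M | z] yields c = (-4, -1, -1, 3).
Check: -4g1 - g2 - g3 + 3g4 = [0, 9, -1, -12].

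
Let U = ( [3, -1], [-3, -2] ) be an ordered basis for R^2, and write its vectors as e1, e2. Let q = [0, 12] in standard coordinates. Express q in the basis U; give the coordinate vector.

[-4, -4]

We seek scalars with c_1 e1 + c_2 e2 = q; equivalently solve M c = q where the columns of M are e1, e2.
System: 3c_1 - 3c_2 = 0, -c_1 - 2c_2 = 12; solving gives c_1 = -4, c_2 = -4.
Check: -4e1 - 4e2 = [0, 12].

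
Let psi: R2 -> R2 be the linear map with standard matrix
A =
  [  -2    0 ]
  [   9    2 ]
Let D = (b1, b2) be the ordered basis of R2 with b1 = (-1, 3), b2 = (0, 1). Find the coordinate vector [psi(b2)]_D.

(0, 2)

Compute psi(b2) = A b2 = (0, 2) in standard coordinates.
Then write this in D-coordinates: solve for y in y_1 b1 + y_2 b2 = (0, 2).
This gives y = (0, 2), which is column 2 of [psi]_D.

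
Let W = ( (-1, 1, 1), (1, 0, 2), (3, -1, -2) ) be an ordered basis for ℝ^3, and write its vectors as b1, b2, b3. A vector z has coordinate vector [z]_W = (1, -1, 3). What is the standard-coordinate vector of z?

The coordinates say z = b1 - b2 + 3b3; adding the scaled basis vectors gives (7, -2, -7).

(7, -2, -7)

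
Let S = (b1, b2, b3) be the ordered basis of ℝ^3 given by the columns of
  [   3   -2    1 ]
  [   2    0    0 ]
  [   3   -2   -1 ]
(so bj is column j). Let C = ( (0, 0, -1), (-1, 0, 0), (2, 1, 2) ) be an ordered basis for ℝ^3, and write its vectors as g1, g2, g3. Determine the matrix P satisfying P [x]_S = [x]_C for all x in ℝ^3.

Let M have columns bj and N have columns gj. Then for every x, N [x]_C = x = M [x]_S, so P = N^(-1) M.
Since det N = 1, N^(-1) has integer entries; multiplying gives P = [[1, 2, 1], [1, 2, -1], [2, 0, 0]].

[[1, 2, 1], [1, 2, -1], [2, 0, 0]]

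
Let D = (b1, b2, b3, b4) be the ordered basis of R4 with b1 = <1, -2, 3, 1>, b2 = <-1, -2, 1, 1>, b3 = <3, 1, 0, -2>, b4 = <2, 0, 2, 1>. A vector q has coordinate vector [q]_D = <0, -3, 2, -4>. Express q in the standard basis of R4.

<1, 8, -11, -11>

The coordinates say q = 0·b1 - 3b2 + 2b3 - 4b4; adding the scaled basis vectors gives <1, 8, -11, -11>.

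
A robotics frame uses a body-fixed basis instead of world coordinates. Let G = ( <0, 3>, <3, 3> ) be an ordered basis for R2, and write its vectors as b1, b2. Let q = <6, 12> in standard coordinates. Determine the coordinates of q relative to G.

Write q = c_1 b1 + c_2 b2 and solve for the c_i.
System: 0c_1 + 3c_2 = 6, 3c_1 + 3c_2 = 12; solving gives c_1 = 2, c_2 = 2.
Check: 2b1 + 2b2 = <6, 12>.

<2, 2>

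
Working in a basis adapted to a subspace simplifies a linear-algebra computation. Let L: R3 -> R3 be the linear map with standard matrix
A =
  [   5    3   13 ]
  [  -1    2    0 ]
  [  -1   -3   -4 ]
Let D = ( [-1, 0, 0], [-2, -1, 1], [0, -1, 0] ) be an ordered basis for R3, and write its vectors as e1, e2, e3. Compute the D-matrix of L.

Let P have columns e1, ..., e3. Then [L]_D = P^(-1) A P.
Here det P = -1, so P^(-1) is integer; computing A P first and then P^(-1)(A P) gives [[3, -2, -3], [1, 1, 3], [-2, -1, -1]].

[[3, -2, -3], [1, 1, 3], [-2, -1, -1]]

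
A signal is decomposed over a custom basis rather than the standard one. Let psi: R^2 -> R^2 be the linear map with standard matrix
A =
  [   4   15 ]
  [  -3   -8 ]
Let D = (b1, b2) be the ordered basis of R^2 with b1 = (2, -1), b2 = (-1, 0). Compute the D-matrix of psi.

Let P have columns b1, b2. Then [psi]_D = P^(-1) A P.
Here det P = -1, so P^(-1) is integer; computing A P first and then P^(-1)(A P) gives [[-2, -3], [3, -2]].

[[-2, -3], [3, -2]]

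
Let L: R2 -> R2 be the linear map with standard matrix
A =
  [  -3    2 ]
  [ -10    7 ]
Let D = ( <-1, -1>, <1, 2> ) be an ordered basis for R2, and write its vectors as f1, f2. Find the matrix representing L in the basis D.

The j-th column of [L]_D is [L(fj)]_D.
L(f1) = A f1 = <1, 3> = f1 + 2f2, so column 1 is <1, 2>.
Repeating for f2 and assembling the columns gives [[1, 2], [2, 3]].

[[1, 2], [2, 3]]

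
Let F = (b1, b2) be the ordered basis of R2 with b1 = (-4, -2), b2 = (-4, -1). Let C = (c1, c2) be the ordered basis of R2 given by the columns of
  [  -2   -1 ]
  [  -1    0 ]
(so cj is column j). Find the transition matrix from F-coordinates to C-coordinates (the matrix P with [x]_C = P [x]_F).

[[2, 1], [0, 2]]

Take x = bj: its F-coordinates are the j-th standard unit vector, so P e_j — column j of P — equals [bj]_C.
b1 = 2c1 + 0·c2, giving column 1 = (2, 0); repeating for each j gives P = [[2, 1], [0, 2]].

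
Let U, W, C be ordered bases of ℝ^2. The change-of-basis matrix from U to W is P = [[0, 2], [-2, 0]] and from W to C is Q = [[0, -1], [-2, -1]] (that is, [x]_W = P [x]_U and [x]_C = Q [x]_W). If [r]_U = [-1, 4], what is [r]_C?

Composing the changes, [r]_C = Q P [r]_U.
Q P = [[2, 0], [2, -4]]; applying this to [-1, 4] gives [-2, -18].

[-2, -18]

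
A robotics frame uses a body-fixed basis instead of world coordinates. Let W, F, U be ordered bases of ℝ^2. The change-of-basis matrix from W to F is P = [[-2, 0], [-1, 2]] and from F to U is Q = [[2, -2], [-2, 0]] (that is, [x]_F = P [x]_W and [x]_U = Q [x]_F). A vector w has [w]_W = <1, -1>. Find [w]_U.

Apply P to get F-coordinates <-2, -3>, then Q to get U-coordinates.
The result is [w]_U = <2, 4>.

<2, 4>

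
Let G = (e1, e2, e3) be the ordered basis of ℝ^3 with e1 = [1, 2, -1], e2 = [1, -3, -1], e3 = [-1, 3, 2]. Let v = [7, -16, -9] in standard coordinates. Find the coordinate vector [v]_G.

Write v = c_1 e1 + ... + c_3 e3 and solve for the c_i.
Gaussian elimination on [M | v] yields c = (1, 4, -2).
Check: e1 + 4e2 - 2e3 = [7, -16, -9].

[1, 4, -2]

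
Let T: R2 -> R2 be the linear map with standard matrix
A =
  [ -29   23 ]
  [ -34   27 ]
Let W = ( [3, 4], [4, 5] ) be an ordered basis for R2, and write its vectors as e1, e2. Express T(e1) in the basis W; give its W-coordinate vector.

[-1, 2]

Column 1 of [T]_W is the W-coordinate vector of T(e1).
In standard coordinates T(e1) = A e1 = [5, 6].
Converting to W: [5, 6] = -e1 + 2e2, so the coordinate vector is [-1, 2].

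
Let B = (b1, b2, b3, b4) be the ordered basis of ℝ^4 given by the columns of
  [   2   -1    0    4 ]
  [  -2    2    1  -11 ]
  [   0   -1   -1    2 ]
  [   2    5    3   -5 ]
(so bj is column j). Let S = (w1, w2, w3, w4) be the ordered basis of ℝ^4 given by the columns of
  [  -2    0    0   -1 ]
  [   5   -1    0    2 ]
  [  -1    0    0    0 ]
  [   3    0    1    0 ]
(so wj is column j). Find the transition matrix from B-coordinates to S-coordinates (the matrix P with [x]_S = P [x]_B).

Let M have columns bj and N have columns wj. Then for every x, N [x]_S = x = M [x]_B, so P = N^(-1) M.
Since det N = -1, N^(-1) has integer entries; multiplying gives P = [[0, 1, 1, -2], [-2, 1, 0, 1], [2, 2, 0, 1], [-2, -1, -2, 0]].

[[0, 1, 1, -2], [-2, 1, 0, 1], [2, 2, 0, 1], [-2, -1, -2, 0]]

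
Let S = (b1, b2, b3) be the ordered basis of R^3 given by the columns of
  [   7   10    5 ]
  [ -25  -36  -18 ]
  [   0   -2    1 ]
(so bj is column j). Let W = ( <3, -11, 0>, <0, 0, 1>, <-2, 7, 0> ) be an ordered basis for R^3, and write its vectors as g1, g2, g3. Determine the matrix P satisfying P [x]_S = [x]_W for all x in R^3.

[[1, 2, 1], [0, -2, 1], [-2, -2, -1]]

Column j of P is [bj]_W, since P maps S-coordinates to W-coordinates.
Expressing b1 in W: b1 = g1 + 0·g2 - 2g3, so column 1 of P is <1, 0, -2>.
Doing the same for each bj gives P = [[1, 2, 1], [0, -2, 1], [-2, -2, -1]].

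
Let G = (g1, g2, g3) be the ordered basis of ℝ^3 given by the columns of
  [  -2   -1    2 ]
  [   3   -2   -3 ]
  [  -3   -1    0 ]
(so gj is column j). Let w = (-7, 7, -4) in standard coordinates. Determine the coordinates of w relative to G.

(1, 1, -2)

Write w = c_1 g1 + ... + c_3 g3 and solve for the c_i.
Gaussian elimination on [M | w] yields c = (1, 1, -2).
Check: g1 + g2 - 2g3 = (-7, 7, -4).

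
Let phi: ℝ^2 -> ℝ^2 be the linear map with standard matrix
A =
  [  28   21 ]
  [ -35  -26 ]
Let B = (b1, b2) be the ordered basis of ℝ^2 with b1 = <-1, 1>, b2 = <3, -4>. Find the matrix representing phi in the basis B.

[[1, 3], [-2, 1]]

With P the matrix whose columns are b1, b2, [phi]_B = P^(-1) A P.
Column by column: phi(b1) = A b1 = <-7, 9>; its B-coordinates <1, -2> give column 1.
Continuing for each basis vector yields [phi]_B = [[1, 3], [-2, 1]].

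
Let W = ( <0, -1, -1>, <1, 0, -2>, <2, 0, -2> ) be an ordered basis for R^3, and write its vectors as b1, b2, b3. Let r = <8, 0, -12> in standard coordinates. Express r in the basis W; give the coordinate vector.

<0, 4, 2>

[r]_W is the unique c with M c = r, where M has columns b1, ..., b3.
Solving this 3x3 system gives c = (0, 4, 2).
Check: 0·b1 + 4b2 + 2b3 = <8, 0, -12>.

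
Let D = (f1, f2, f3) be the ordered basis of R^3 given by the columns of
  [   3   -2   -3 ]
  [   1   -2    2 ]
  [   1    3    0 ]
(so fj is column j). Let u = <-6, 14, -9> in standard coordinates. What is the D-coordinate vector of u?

<0, -3, 4>

Write u = c_1 f1 + ... + c_3 f3 and solve for the c_i.
Solving this 3x3 system gives c = (0, -3, 4).
Check: 0·f1 - 3f2 + 4f3 = <-6, 14, -9>.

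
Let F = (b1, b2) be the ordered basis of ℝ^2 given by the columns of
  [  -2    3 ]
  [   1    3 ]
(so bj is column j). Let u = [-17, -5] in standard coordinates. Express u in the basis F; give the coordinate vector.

[4, -3]

Write u = c_1 b1 + c_2 b2 and solve for the c_i.
System: -2c_1 + 3c_2 = -17, c_1 + 3c_2 = -5; solving gives c_1 = 4, c_2 = -3.
Check: 4b1 - 3b2 = [-17, -5].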